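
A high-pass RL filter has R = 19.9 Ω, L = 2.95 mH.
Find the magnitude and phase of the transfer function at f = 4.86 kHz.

Step 1 — Angular frequency: ω = 2π·4860 = 3.054e+04 rad/s.
Step 2 — Transfer function: H(jω) = jωL/(R + jωL).
Step 3 — Numerator jωL = j·90.08; denominator R + jωL = 19.9 + j90.08.
Step 4 — H = 0.9535 + j0.2106.
Step 5 — Magnitude: |H| = 0.9765 (-0.2 dB); phase: φ = 12.5°.

|H| = 0.9765 (-0.2 dB), φ = 12.5°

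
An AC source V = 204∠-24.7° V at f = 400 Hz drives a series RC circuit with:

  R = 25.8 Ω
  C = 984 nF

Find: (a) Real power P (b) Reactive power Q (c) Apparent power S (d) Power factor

Step 1 — Angular frequency: ω = 2π·f = 2π·400 = 2513 rad/s.
Step 2 — Component impedances:
  R: Z = R = 25.8 Ω
  C: Z = 1/(jωC) = -j/(ω·C) = 0 - j404.4 Ω
Step 3 — Series combination: Z_total = R + C = 25.8 - j404.4 Ω = 405.2∠-86.3° Ω.
Step 4 — Source phasor: V = 204∠-24.7° V = 185.3 - j85.24 V.
Step 5 — Current: I = V / Z = 0.2391 + j0.4431 A = 0.5035∠61.6° A.
Step 6 — Complex power: S = V·I* = 6.54 - j102.5 VA.
Step 7 — Real power: P = Re(S) = 6.54 W.
Step 8 — Reactive power: Q = Im(S) = -102.5 VAR.
Step 9 — Apparent power: |S| = 102.7 VA.
Step 10 — Power factor: PF = P/|S| = 0.06368 (leading).

(a) P = 6.54 W  (b) Q = -102.5 VAR  (c) S = 102.7 VA  (d) PF = 0.06368 (leading)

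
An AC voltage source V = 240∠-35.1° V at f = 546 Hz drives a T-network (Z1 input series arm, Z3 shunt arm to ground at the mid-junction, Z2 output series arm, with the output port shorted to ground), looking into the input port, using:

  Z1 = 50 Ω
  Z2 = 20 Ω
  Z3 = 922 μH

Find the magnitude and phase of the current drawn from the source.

Step 1 — Angular frequency: ω = 2π·f = 2π·546 = 3431 rad/s.
Step 2 — Component impedances:
  Z1: Z = R = 50 Ω
  Z2: Z = R = 20 Ω
  Z3: Z = jωL = j·3431·0.000922 = 0 + j3.163 Ω
Step 3 — With the output port shorted to ground, the output series arm Z2 runs from the junction to ground; the shunt arm Z3 also runs from the junction to ground. They appear in parallel: Z3 || Z2 = 0.488 + j3.086 Ω.
Step 4 — Series with input arm Z1: Z_in = Z1 + (Z3 || Z2) = 50.49 + j3.086 Ω = 50.58∠3.5° Ω.
Step 5 — Source phasor: V = 240∠-35.1° V = 196.4 - j138 V.
Step 6 — Ohm's law: I = V / Z_total = (196.4 - j138) / (50.49 + j3.086) = 3.708 - j2.96 A.
Step 7 — Convert to polar: |I| = 4.745 A, ∠I = -38.6°.

I = 4.745∠-38.6° A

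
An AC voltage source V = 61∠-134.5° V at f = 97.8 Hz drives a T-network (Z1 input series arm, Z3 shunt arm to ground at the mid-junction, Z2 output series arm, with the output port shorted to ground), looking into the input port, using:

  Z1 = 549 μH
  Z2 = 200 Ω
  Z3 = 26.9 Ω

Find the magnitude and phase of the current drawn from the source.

Step 1 — Angular frequency: ω = 2π·f = 2π·97.8 = 614.5 rad/s.
Step 2 — Component impedances:
  Z1: Z = jωL = j·614.5·0.000549 = 0 + j0.3374 Ω
  Z2: Z = R = 200 Ω
  Z3: Z = R = 26.9 Ω
Step 3 — With the output port shorted to ground, the output series arm Z2 runs from the junction to ground; the shunt arm Z3 also runs from the junction to ground. They appear in parallel: Z3 || Z2 = 23.71 Ω.
Step 4 — Series with input arm Z1: Z_in = Z1 + (Z3 || Z2) = 23.71 + j0.3374 Ω = 23.71∠0.8° Ω.
Step 5 — Source phasor: V = 61∠-134.5° V = -42.76 - j43.51 V.
Step 6 — Ohm's law: I = V / Z_total = (-42.76 - j43.51) / (23.71 + j0.3374) = -1.829 - j1.809 A.
Step 7 — Convert to polar: |I| = 2.572 A, ∠I = -135.3°.

I = 2.572∠-135.3° A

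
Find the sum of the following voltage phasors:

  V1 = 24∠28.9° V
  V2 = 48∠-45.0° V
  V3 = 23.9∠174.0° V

Step 1 — Convert each phasor to rectangular form:
  V1 = 24·(cos(28.9°) + j·sin(28.9°)) = 21.01 + j11.6 V
  V2 = 48·(cos(-45.0°) + j·sin(-45.0°)) = 33.94 - j33.94 V
  V3 = 23.9·(cos(174.0°) + j·sin(174.0°)) = -23.77 + j2.498 V
Step 2 — Sum components: V_total = 31.18 - j19.84 V.
Step 3 — Convert to polar: |V_total| = 36.96 V, ∠V_total = -32.5°.

V_total = 36.96∠-32.5° V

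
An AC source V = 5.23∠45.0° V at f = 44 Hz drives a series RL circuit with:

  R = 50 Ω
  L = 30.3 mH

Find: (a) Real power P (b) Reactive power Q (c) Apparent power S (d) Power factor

Step 1 — Angular frequency: ω = 2π·f = 2π·44 = 276.5 rad/s.
Step 2 — Component impedances:
  R: Z = R = 50 Ω
  L: Z = jωL = j·276.5·0.0303 = 0 + j8.377 Ω
Step 3 — Series combination: Z_total = R + L = 50 + j8.377 Ω = 50.7∠9.5° Ω.
Step 4 — Source phasor: V = 5.23∠45.0° V = 3.698 + j3.698 V.
Step 5 — Current: I = V / Z = 0.084 + j0.05989 A = 0.1032∠35.5° A.
Step 6 — Complex power: S = V·I* = 0.5321 + j0.08915 VA.
Step 7 — Real power: P = Re(S) = 0.5321 W.
Step 8 — Reactive power: Q = Im(S) = 0.08915 VAR.
Step 9 — Apparent power: |S| = 0.5395 VA.
Step 10 — Power factor: PF = P/|S| = 0.9863 (lagging).

(a) P = 0.5321 W  (b) Q = 0.08915 VAR  (c) S = 0.5395 VA  (d) PF = 0.9863 (lagging)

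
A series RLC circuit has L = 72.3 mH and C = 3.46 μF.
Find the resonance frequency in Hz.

Step 1 — Resonance condition Im(Z)=0 gives ω₀ = 1/√(LC).
Step 2 — ω₀ = 1/√(0.0723·3.46e-06) = 1999 rad/s.
Step 3 — f₀ = ω₀/(2π) = 318.2 Hz.

f₀ = 318.2 Hz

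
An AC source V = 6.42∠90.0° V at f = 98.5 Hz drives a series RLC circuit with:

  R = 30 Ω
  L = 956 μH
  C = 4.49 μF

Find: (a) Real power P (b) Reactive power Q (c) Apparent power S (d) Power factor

Step 1 — Angular frequency: ω = 2π·f = 2π·98.5 = 618.9 rad/s.
Step 2 — Component impedances:
  R: Z = R = 30 Ω
  L: Z = jωL = j·618.9·0.000956 = 0 + j0.5917 Ω
  C: Z = 1/(jωC) = -j/(ω·C) = 0 - j359.9 Ω
Step 3 — Series combination: Z_total = R + L + C = 30 - j359.3 Ω = 360.5∠-85.2° Ω.
Step 4 — Source phasor: V = 6.42∠90.0° V = 0 + j6.42 V.
Step 5 — Current: I = V / Z = -0.01775 + j0.001482 A = 0.01781∠175.2° A.
Step 6 — Complex power: S = V·I* = 0.009513 - j0.1139 VA.
Step 7 — Real power: P = Re(S) = 0.009513 W.
Step 8 — Reactive power: Q = Im(S) = -0.1139 VAR.
Step 9 — Apparent power: |S| = 0.1143 VA.
Step 10 — Power factor: PF = P/|S| = 0.08321 (leading).

(a) P = 0.009513 W  (b) Q = -0.1139 VAR  (c) S = 0.1143 VA  (d) PF = 0.08321 (leading)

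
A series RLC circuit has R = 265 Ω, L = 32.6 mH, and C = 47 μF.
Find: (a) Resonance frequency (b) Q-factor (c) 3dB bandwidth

Step 1 — Resonance: ω₀ = 1/√(LC) = 1/√(0.0326·4.7e-05) = 807.9 rad/s.
Step 2 — f₀ = ω₀/(2π) = 128.6 Hz.
Step 3 — Series Q: Q = ω₀L/R = 807.9·0.0326/265 = 0.09938.
Step 4 — Bandwidth: Δω = ω₀/Q = 8129 rad/s; BW = Δω/(2π) = 1294 Hz.

(a) f₀ = 128.6 Hz  (b) Q = 0.09938  (c) BW = 1294 Hz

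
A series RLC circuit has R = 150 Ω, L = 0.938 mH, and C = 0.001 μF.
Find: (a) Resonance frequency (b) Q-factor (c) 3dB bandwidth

Step 1 — Resonance condition Im(Z)=0 gives ω₀ = 1/√(LC).
Step 2 — ω₀ = 1/√(0.000938·1e-09) = 1.033e+06 rad/s.
Step 3 — f₀ = ω₀/(2π) = 1.643e+05 Hz.
Step 4 — Series Q: Q = ω₀L/R = 1.033e+06·0.000938/150 = 6.457.
Step 5 — 3dB bandwidth: Δω = ω₀/Q = 1.599e+05 rad/s; BW = Δω/(2π) = 2.545e+04 Hz.

(a) f₀ = 1.643e+05 Hz  (b) Q = 6.457  (c) BW = 2.545e+04 Hz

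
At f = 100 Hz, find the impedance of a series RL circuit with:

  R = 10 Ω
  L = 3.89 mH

Step 1 — Angular frequency: ω = 2π·f = 2π·100 = 628.3 rad/s.
Step 2 — Component impedances:
  R: Z = R = 10 Ω
  L: Z = jωL = j·628.3·0.00389 = 0 + j2.444 Ω
Step 3 — Series combination: Z_total = R + L = 10 + j2.444 Ω = 10.29∠13.7° Ω.

Z = 10 + j2.444 Ω = 10.29∠13.7° Ω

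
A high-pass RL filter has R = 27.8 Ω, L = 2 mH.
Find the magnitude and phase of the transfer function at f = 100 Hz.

Step 1 — Angular frequency: ω = 2π·100 = 628.3 rad/s.
Step 2 — Transfer function: H(jω) = jωL/(R + jωL).
Step 3 — Numerator jωL = j·1.257; denominator R + jωL = 27.8 + j1.257.
Step 4 — H = 0.002039 + j0.04511.
Step 5 — Magnitude: |H| = 0.04516 (-26.9 dB); phase: φ = 87.4°.

|H| = 0.04516 (-26.9 dB), φ = 87.4°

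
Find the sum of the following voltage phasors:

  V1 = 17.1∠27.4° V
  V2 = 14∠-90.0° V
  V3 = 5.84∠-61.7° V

Step 1 — Convert each phasor to rectangular form:
  V1 = 17.1·(cos(27.4°) + j·sin(27.4°)) = 15.18 + j7.869 V
  V2 = 14·(cos(-90.0°) + j·sin(-90.0°)) = 0 - j14 V
  V3 = 5.84·(cos(-61.7°) + j·sin(-61.7°)) = 2.769 - j5.142 V
Step 2 — Sum components: V_total = 17.95 - j11.27 V.
Step 3 — Convert to polar: |V_total| = 21.2 V, ∠V_total = -32.1°.

V_total = 21.2∠-32.1° V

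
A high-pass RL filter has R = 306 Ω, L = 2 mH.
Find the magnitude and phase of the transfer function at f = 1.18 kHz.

Step 1 — Angular frequency: ω = 2π·1180 = 7414 rad/s.
Step 2 — Transfer function: H(jω) = jωL/(R + jωL).
Step 3 — Numerator jωL = j·14.83; denominator R + jωL = 306 + j14.83.
Step 4 — H = 0.002343 + j0.04835.
Step 5 — Magnitude: |H| = 0.0484 (-26.3 dB); phase: φ = 87.2°.

|H| = 0.0484 (-26.3 dB), φ = 87.2°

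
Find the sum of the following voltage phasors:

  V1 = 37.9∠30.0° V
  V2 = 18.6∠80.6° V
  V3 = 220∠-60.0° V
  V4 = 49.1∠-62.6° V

Step 1 — Convert each phasor to rectangular form:
  V1 = 37.9·(cos(30.0°) + j·sin(30.0°)) = 32.82 + j18.95 V
  V2 = 18.6·(cos(80.6°) + j·sin(80.6°)) = 3.038 + j18.35 V
  V3 = 220·(cos(-60.0°) + j·sin(-60.0°)) = 110 - j190.5 V
  V4 = 49.1·(cos(-62.6°) + j·sin(-62.6°)) = 22.6 - j43.59 V
Step 2 — Sum components: V_total = 168.5 - j196.8 V.
Step 3 — Convert to polar: |V_total| = 259.1 V, ∠V_total = -49.4°.

V_total = 259.1∠-49.4° V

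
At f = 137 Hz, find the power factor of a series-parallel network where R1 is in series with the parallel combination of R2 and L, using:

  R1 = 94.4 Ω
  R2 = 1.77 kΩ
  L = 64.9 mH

Step 1 — Angular frequency: ω = 2π·f = 2π·137 = 860.8 rad/s.
Step 2 — Component impedances:
  R1: Z = R = 94.4 Ω
  R2: Z = R = 1770 Ω
  L: Z = jωL = j·860.8·0.0649 = 0 + j55.87 Ω
Step 3 — Parallel branch: R2 || L = 1/(1/R2 + 1/L) = 1.762 + j55.81 Ω.
Step 4 — Series with R1: Z_total = R1 + (R2 || L) = 96.16 + j55.81 Ω = 111.2∠30.1° Ω.
Step 5 — Power factor: PF = cos(φ) = Re(Z)/|Z| = 96.162/111.18 = 0.8649.
Step 6 — Type: Im(Z) = 55.81 ⇒ lagging (phase φ = 30.1°).

PF = 0.8649 (lagging, φ = 30.1°)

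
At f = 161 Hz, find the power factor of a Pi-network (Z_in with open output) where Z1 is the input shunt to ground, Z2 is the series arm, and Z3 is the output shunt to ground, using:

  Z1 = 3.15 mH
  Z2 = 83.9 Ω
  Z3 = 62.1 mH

Step 1 — Angular frequency: ω = 2π·f = 2π·161 = 1012 rad/s.
Step 2 — Component impedances:
  Z1: Z = jωL = j·1012·0.00315 = 0 + j3.187 Ω
  Z2: Z = R = 83.9 Ω
  Z3: Z = jωL = j·1012·0.0621 = 0 + j62.82 Ω
Step 3 — With open output, the series arm Z2 and the output shunt Z3 appear in series to ground: Z2 + Z3 = 83.9 + j62.82 Ω.
Step 4 — Parallel with input shunt Z1: Z_in = Z1 || (Z2 + Z3) = 0.07475 + j3.128 Ω = 3.129∠88.6° Ω.
Step 5 — Power factor: PF = cos(φ) = Re(Z)/|Z| = 0.07475/3.129 = 0.02389.
Step 6 — Type: Im(Z) = 3.128 ⇒ lagging (phase φ = 88.6°).

PF = 0.02389 (lagging, φ = 88.6°)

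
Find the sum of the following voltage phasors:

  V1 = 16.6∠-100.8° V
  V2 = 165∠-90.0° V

Step 1 — Convert each phasor to rectangular form:
  V1 = 16.6·(cos(-100.8°) + j·sin(-100.8°)) = -3.111 - j16.31 V
  V2 = 165·(cos(-90.0°) + j·sin(-90.0°)) = 0 - j165 V
Step 2 — Sum components: V_total = -3.111 - j181.3 V.
Step 3 — Convert to polar: |V_total| = 181.3 V, ∠V_total = -91.0°.

V_total = 181.3∠-91.0° V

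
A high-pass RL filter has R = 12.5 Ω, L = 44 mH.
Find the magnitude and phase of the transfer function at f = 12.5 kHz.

Step 1 — Angular frequency: ω = 2π·1.25e+04 = 7.854e+04 rad/s.
Step 2 — Transfer function: H(jω) = jωL/(R + jωL).
Step 3 — Numerator jωL = j·3456; denominator R + jωL = 12.5 + j3456.
Step 4 — H = 1 + j0.003617.
Step 5 — Magnitude: |H| = 1 (-0.0 dB); phase: φ = 0.2°.

|H| = 1 (-0.0 dB), φ = 0.2°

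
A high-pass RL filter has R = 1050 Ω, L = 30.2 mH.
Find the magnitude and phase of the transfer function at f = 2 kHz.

Step 1 — Angular frequency: ω = 2π·2000 = 1.257e+04 rad/s.
Step 2 — Transfer function: H(jω) = jωL/(R + jωL).
Step 3 — Numerator jωL = j·379.5; denominator R + jωL = 1050 + j379.5.
Step 4 — H = 0.1155 + j0.3197.
Step 5 — Magnitude: |H| = 0.3399 (-9.4 dB); phase: φ = 70.1°.

|H| = 0.3399 (-9.4 dB), φ = 70.1°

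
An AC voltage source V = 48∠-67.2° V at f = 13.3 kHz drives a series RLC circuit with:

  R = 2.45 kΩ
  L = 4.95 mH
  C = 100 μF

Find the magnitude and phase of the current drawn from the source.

Step 1 — Angular frequency: ω = 2π·f = 2π·1.33e+04 = 8.357e+04 rad/s.
Step 2 — Component impedances:
  R: Z = R = 2450 Ω
  L: Z = jωL = j·8.357e+04·0.00495 = 0 + j413.7 Ω
  C: Z = 1/(jωC) = -j/(ω·C) = 0 - j0.1197 Ω
Step 3 — Series combination: Z_total = R + L + C = 2450 + j413.5 Ω = 2485∠9.6° Ω.
Step 4 — Source phasor: V = 48∠-67.2° V = 18.6 - j44.25 V.
Step 5 — Ohm's law: I = V / Z_total = (18.6 - j44.25) / (2450 + j413.5) = 0.004418 - j0.01881 A.
Step 6 — Convert to polar: |I| = 0.01932 A, ∠I = -76.8°.

I = 0.01932∠-76.8° A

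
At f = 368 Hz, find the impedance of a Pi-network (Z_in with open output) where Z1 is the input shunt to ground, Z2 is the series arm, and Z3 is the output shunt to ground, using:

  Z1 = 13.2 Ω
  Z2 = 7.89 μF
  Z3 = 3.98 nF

Step 1 — Angular frequency: ω = 2π·f = 2π·368 = 2312 rad/s.
Step 2 — Component impedances:
  Z1: Z = R = 13.2 Ω
  Z2: Z = 1/(jωC) = -j/(ω·C) = 0 - j54.81 Ω
  Z3: Z = 1/(jωC) = -j/(ω·C) = 0 - j1.087e+05 Ω
Step 3 — With open output, the series arm Z2 and the output shunt Z3 appear in series to ground: Z2 + Z3 = 0 - j1.087e+05 Ω.
Step 4 — Parallel with input shunt Z1: Z_in = Z1 || (Z2 + Z3) = 13.2 - j0.001603 Ω = 13.2∠-0.0° Ω.

Z = 13.2 - j0.001603 Ω = 13.2∠-0.0° Ω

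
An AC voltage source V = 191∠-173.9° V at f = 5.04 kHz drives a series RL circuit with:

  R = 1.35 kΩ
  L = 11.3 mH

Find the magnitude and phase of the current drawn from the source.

Step 1 — Angular frequency: ω = 2π·f = 2π·5040 = 3.167e+04 rad/s.
Step 2 — Component impedances:
  R: Z = R = 1350 Ω
  L: Z = jωL = j·3.167e+04·0.0113 = 0 + j357.8 Ω
Step 3 — Series combination: Z_total = R + L = 1350 + j357.8 Ω = 1397∠14.8° Ω.
Step 4 — Source phasor: V = 191∠-173.9° V = -189.9 - j20.3 V.
Step 5 — Ohm's law: I = V / Z_total = (-189.9 - j20.3) / (1350 + j357.8) = -0.1352 + j0.02079 A.
Step 6 — Convert to polar: |I| = 0.1368 A, ∠I = 171.3°.

I = 0.1368∠171.3° A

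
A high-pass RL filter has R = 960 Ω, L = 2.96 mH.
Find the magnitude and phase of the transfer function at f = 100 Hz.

Step 1 — Angular frequency: ω = 2π·100 = 628.3 rad/s.
Step 2 — Transfer function: H(jω) = jωL/(R + jωL).
Step 3 — Numerator jωL = j·1.86; denominator R + jωL = 960 + j1.86.
Step 4 — H = 3.753e-06 + j0.001937.
Step 5 — Magnitude: |H| = 0.001937 (-54.3 dB); phase: φ = 89.9°.

|H| = 0.001937 (-54.3 dB), φ = 89.9°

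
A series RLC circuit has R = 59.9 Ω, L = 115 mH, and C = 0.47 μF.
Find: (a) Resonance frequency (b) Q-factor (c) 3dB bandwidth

Step 1 — Resonance condition Im(Z)=0 gives ω₀ = 1/√(LC).
Step 2 — ω₀ = 1/√(0.115·4.7e-07) = 4301 rad/s.
Step 3 — f₀ = ω₀/(2π) = 684.6 Hz.
Step 4 — Series Q: Q = ω₀L/R = 4301·0.115/59.9 = 8.258.
Step 5 — 3dB bandwidth: Δω = ω₀/Q = 520.9 rad/s; BW = Δω/(2π) = 82.9 Hz.

(a) f₀ = 684.6 Hz  (b) Q = 8.258  (c) BW = 82.9 Hz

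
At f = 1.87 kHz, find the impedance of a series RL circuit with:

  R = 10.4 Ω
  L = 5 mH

Step 1 — Angular frequency: ω = 2π·f = 2π·1870 = 1.175e+04 rad/s.
Step 2 — Component impedances:
  R: Z = R = 10.4 Ω
  L: Z = jωL = j·1.175e+04·0.005 = 0 + j58.75 Ω
Step 3 — Series combination: Z_total = R + L = 10.4 + j58.75 Ω = 59.66∠80.0° Ω.

Z = 10.4 + j58.75 Ω = 59.66∠80.0° Ω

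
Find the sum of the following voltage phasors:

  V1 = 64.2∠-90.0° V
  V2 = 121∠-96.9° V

Step 1 — Convert each phasor to rectangular form:
  V1 = 64.2·(cos(-90.0°) + j·sin(-90.0°)) = 0 - j64.2 V
  V2 = 121·(cos(-96.9°) + j·sin(-96.9°)) = -14.54 - j120.1 V
Step 2 — Sum components: V_total = -14.54 - j184.3 V.
Step 3 — Convert to polar: |V_total| = 184.9 V, ∠V_total = -94.5°.

V_total = 184.9∠-94.5° V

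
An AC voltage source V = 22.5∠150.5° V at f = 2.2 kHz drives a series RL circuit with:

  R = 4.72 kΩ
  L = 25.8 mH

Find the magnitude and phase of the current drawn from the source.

Step 1 — Angular frequency: ω = 2π·f = 2π·2200 = 1.382e+04 rad/s.
Step 2 — Component impedances:
  R: Z = R = 4720 Ω
  L: Z = jωL = j·1.382e+04·0.0258 = 0 + j356.6 Ω
Step 3 — Series combination: Z_total = R + L = 4720 + j356.6 Ω = 4733∠4.3° Ω.
Step 4 — Source phasor: V = 22.5∠150.5° V = -19.58 + j11.08 V.
Step 5 — Ohm's law: I = V / Z_total = (-19.58 + j11.08) / (4720 + j356.6) = -0.003949 + j0.002646 A.
Step 6 — Convert to polar: |I| = 0.004753 A, ∠I = 146.2°.

I = 0.004753∠146.2° A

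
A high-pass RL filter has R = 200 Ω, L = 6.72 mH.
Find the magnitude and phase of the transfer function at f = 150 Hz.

Step 1 — Angular frequency: ω = 2π·150 = 942.5 rad/s.
Step 2 — Transfer function: H(jω) = jωL/(R + jωL).
Step 3 — Numerator jωL = j·6.333; denominator R + jωL = 200 + j6.333.
Step 4 — H = 0.001002 + j0.03164.
Step 5 — Magnitude: |H| = 0.03165 (-30.0 dB); phase: φ = 88.2°.

|H| = 0.03165 (-30.0 dB), φ = 88.2°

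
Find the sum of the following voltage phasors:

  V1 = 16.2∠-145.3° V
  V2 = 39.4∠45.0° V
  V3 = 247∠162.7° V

Step 1 — Convert each phasor to rectangular form:
  V1 = 16.2·(cos(-145.3°) + j·sin(-145.3°)) = -13.32 - j9.222 V
  V2 = 39.4·(cos(45.0°) + j·sin(45.0°)) = 27.86 + j27.86 V
  V3 = 247·(cos(162.7°) + j·sin(162.7°)) = -235.8 + j73.45 V
Step 2 — Sum components: V_total = -221.3 + j92.09 V.
Step 3 — Convert to polar: |V_total| = 239.7 V, ∠V_total = 157.4°.

V_total = 239.7∠157.4° V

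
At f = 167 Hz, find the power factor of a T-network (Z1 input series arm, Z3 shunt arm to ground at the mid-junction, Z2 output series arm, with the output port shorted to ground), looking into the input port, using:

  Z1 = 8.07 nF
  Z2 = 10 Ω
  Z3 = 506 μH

Step 1 — Angular frequency: ω = 2π·f = 2π·167 = 1049 rad/s.
Step 2 — Component impedances:
  Z1: Z = 1/(jωC) = -j/(ω·C) = 0 - j1.181e+05 Ω
  Z2: Z = R = 10 Ω
  Z3: Z = jωL = j·1049·0.000506 = 0 + j0.5309 Ω
Step 3 — With the output port shorted to ground, the output series arm Z2 runs from the junction to ground; the shunt arm Z3 also runs from the junction to ground. They appear in parallel: Z3 || Z2 = 0.02811 + j0.5294 Ω.
Step 4 — Series with input arm Z1: Z_in = Z1 + (Z3 || Z2) = 0.02811 - j1.181e+05 Ω = 1.181e+05∠-90.0° Ω.
Step 5 — Power factor: PF = cos(φ) = Re(Z)/|Z| = 0.02811/1.181e+05 = 2.38e-07.
Step 6 — Type: Im(Z) = -1.181e+05 ⇒ leading (phase φ = -90.0°).

PF = 2.38e-07 (leading, φ = -90.0°)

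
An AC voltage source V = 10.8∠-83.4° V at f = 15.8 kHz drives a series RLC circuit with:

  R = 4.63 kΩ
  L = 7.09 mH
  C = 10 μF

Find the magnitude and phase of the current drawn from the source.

Step 1 — Angular frequency: ω = 2π·f = 2π·1.58e+04 = 9.927e+04 rad/s.
Step 2 — Component impedances:
  R: Z = R = 4630 Ω
  L: Z = jωL = j·9.927e+04·0.00709 = 0 + j703.9 Ω
  C: Z = 1/(jωC) = -j/(ω·C) = 0 - j1.007 Ω
Step 3 — Series combination: Z_total = R + L + C = 4630 + j702.8 Ω = 4683∠8.6° Ω.
Step 4 — Source phasor: V = 10.8∠-83.4° V = 1.241 - j10.73 V.
Step 5 — Ohm's law: I = V / Z_total = (1.241 - j10.73) / (4630 + j702.8) = -8.176e-05 - j0.002305 A.
Step 6 — Convert to polar: |I| = 0.002306 A, ∠I = -92.0°.

I = 0.002306∠-92.0° A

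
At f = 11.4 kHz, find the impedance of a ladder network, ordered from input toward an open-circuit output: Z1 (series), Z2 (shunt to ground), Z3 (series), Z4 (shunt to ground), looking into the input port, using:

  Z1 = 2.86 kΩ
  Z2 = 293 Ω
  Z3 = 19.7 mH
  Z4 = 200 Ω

Step 1 — Angular frequency: ω = 2π·f = 2π·1.14e+04 = 7.163e+04 rad/s.
Step 2 — Component impedances:
  Z1: Z = R = 2860 Ω
  Z2: Z = R = 293 Ω
  Z3: Z = jωL = j·7.163e+04·0.0197 = 0 + j1411 Ω
  Z4: Z = R = 200 Ω
Step 3 — Ladder network (open output): work backward from the far end, alternating series and parallel combinations. Z_in = 3134 + j54.22 Ω = 3135∠1.0° Ω.

Z = 3134 + j54.22 Ω = 3135∠1.0° Ω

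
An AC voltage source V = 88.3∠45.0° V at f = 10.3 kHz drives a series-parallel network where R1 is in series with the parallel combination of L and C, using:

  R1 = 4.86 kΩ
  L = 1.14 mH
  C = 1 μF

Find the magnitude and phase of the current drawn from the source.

Step 1 — Angular frequency: ω = 2π·f = 2π·1.03e+04 = 6.472e+04 rad/s.
Step 2 — Component impedances:
  R1: Z = R = 4860 Ω
  L: Z = jωL = j·6.472e+04·0.00114 = 0 + j73.78 Ω
  C: Z = 1/(jωC) = -j/(ω·C) = 0 - j15.45 Ω
Step 3 — Parallel branch: L || C = 1/(1/L + 1/C) = 0 - j19.55 Ω.
Step 4 — Series with R1: Z_total = R1 + (L || C) = 4860 - j19.55 Ω = 4860∠-0.2° Ω.
Step 5 — Source phasor: V = 88.3∠45.0° V = 62.44 + j62.44 V.
Step 6 — Ohm's law: I = V / Z_total = (62.44 + j62.44) / (4860 - j19.55) = 0.0128 + j0.0129 A.
Step 7 — Convert to polar: |I| = 0.01817 A, ∠I = 45.2°.

I = 0.01817∠45.2° A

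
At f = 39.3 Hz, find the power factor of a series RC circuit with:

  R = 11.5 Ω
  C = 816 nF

Step 1 — Angular frequency: ω = 2π·f = 2π·39.3 = 246.9 rad/s.
Step 2 — Component impedances:
  R: Z = R = 11.5 Ω
  C: Z = 1/(jωC) = -j/(ω·C) = 0 - j4963 Ω
Step 3 — Series combination: Z_total = R + C = 11.5 - j4963 Ω = 4963∠-89.9° Ω.
Step 4 — Power factor: PF = cos(φ) = Re(Z)/|Z| = 11.5/4963 = 0.002317.
Step 5 — Type: Im(Z) = -4963 ⇒ leading (phase φ = -89.9°).

PF = 0.002317 (leading, φ = -89.9°)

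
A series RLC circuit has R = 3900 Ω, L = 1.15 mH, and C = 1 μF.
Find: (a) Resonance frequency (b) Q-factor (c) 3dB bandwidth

Step 1 — Resonance: ω₀ = 1/√(LC) = 1/√(0.00115·1e-06) = 2.949e+04 rad/s.
Step 2 — f₀ = ω₀/(2π) = 4693 Hz.
Step 3 — Series Q: Q = ω₀L/R = 2.949e+04·0.00115/3900 = 0.008695.
Step 4 — Bandwidth: Δω = ω₀/Q = 3.391e+06 rad/s; BW = Δω/(2π) = 5.397e+05 Hz.

(a) f₀ = 4693 Hz  (b) Q = 0.008695  (c) BW = 5.397e+05 Hz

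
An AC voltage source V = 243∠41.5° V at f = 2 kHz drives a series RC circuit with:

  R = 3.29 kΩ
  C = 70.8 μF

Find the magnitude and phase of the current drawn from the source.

Step 1 — Angular frequency: ω = 2π·f = 2π·2000 = 1.257e+04 rad/s.
Step 2 — Component impedances:
  R: Z = R = 3290 Ω
  C: Z = 1/(jωC) = -j/(ω·C) = 0 - j1.124 Ω
Step 3 — Series combination: Z_total = R + C = 3290 - j1.124 Ω = 3290∠-0.0° Ω.
Step 4 — Source phasor: V = 243∠41.5° V = 182 + j161 V.
Step 5 — Ohm's law: I = V / Z_total = (182 + j161) / (3290 - j1.124) = 0.0553 + j0.04896 A.
Step 6 — Convert to polar: |I| = 0.07386 A, ∠I = 41.5°.

I = 0.07386∠41.5° A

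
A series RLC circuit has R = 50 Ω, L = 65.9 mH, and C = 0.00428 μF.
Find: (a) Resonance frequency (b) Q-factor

Step 1 — Resonance condition Im(Z)=0 gives ω₀ = 1/√(LC).
Step 2 — ω₀ = 1/√(0.0659·4.28e-09) = 5.954e+04 rad/s.
Step 3 — f₀ = ω₀/(2π) = 9477 Hz.
Step 4 — Series Q: Q = ω₀L/R = 5.954e+04·0.0659/50 = 78.48.

(a) f₀ = 9477 Hz  (b) Q = 78.48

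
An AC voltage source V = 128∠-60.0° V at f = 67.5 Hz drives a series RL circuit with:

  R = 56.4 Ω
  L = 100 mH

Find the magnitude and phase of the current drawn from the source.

Step 1 — Angular frequency: ω = 2π·f = 2π·67.5 = 424.1 rad/s.
Step 2 — Component impedances:
  R: Z = R = 56.4 Ω
  L: Z = jωL = j·424.1·0.1 = 0 + j42.41 Ω
Step 3 — Series combination: Z_total = R + L = 56.4 + j42.41 Ω = 70.57∠36.9° Ω.
Step 4 — Source phasor: V = 128∠-60.0° V = 64 - j110.9 V.
Step 5 — Ohm's law: I = V / Z_total = (64 - j110.9) / (56.4 + j42.41) = -0.2192 - j1.801 A.
Step 6 — Convert to polar: |I| = 1.814 A, ∠I = -96.9°.

I = 1.814∠-96.9° A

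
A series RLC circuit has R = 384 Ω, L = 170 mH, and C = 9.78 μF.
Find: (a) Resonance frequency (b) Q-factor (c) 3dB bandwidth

Step 1 — Resonance condition Im(Z)=0 gives ω₀ = 1/√(LC).
Step 2 — ω₀ = 1/√(0.17·9.78e-06) = 775.5 rad/s.
Step 3 — f₀ = ω₀/(2π) = 123.4 Hz.
Step 4 — Series Q: Q = ω₀L/R = 775.5·0.17/384 = 0.3433.
Step 5 — 3dB bandwidth: Δω = ω₀/Q = 2259 rad/s; BW = Δω/(2π) = 359.5 Hz.

(a) f₀ = 123.4 Hz  (b) Q = 0.3433  (c) BW = 359.5 Hz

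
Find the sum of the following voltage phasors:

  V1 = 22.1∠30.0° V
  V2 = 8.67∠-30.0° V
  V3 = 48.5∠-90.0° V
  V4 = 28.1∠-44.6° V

Step 1 — Convert each phasor to rectangular form:
  V1 = 22.1·(cos(30.0°) + j·sin(30.0°)) = 19.14 + j11.05 V
  V2 = 8.67·(cos(-30.0°) + j·sin(-30.0°)) = 7.508 - j4.335 V
  V3 = 48.5·(cos(-90.0°) + j·sin(-90.0°)) = 0 - j48.5 V
  V4 = 28.1·(cos(-44.6°) + j·sin(-44.6°)) = 20.01 - j19.73 V
Step 2 — Sum components: V_total = 46.66 - j61.52 V.
Step 3 — Convert to polar: |V_total| = 77.21 V, ∠V_total = -52.8°.

V_total = 77.21∠-52.8° V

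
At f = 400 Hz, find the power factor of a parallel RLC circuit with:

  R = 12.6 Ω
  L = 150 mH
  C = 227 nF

Step 1 — Angular frequency: ω = 2π·f = 2π·400 = 2513 rad/s.
Step 2 — Component impedances:
  R: Z = R = 12.6 Ω
  L: Z = jωL = j·2513·0.15 = 0 + j377 Ω
  C: Z = 1/(jωC) = -j/(ω·C) = 0 - j1753 Ω
Step 3 — Parallel combination: 1/Z_total = 1/R + 1/L + 1/C; Z_total = 12.59 + j0.3303 Ω = 12.6∠1.5° Ω.
Step 4 — Power factor: PF = cos(φ) = Re(Z)/|Z| = 12.5913/12.5957 = 0.9997.
Step 5 — Type: Im(Z) = 0.3303 ⇒ lagging (phase φ = 1.5°).

PF = 0.9997 (lagging, φ = 1.5°)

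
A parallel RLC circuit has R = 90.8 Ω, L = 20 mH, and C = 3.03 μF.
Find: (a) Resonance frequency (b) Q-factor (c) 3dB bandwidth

Step 1 — Resonance: ω₀ = 1/√(LC) = 1/√(0.02·3.03e-06) = 4062 rad/s.
Step 2 — f₀ = ω₀/(2π) = 646.5 Hz.
Step 3 — Parallel Q: Q = R/(ω₀L) = 90.8/(4062·0.02) = 1.118.
Step 4 — Bandwidth: Δω = ω₀/Q = 3635 rad/s; BW = Δω/(2π) = 578.5 Hz.

(a) f₀ = 646.5 Hz  (b) Q = 1.118  (c) BW = 578.5 Hz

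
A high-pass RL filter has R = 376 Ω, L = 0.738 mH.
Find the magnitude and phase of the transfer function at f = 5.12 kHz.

Step 1 — Angular frequency: ω = 2π·5120 = 3.217e+04 rad/s.
Step 2 — Transfer function: H(jω) = jωL/(R + jωL).
Step 3 — Numerator jωL = j·23.74; denominator R + jωL = 376 + j23.74.
Step 4 — H = 0.003971 + j0.06289.
Step 5 — Magnitude: |H| = 0.06302 (-24.0 dB); phase: φ = 86.4°.

|H| = 0.06302 (-24.0 dB), φ = 86.4°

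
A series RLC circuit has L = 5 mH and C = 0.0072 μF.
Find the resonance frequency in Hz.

Step 1 — Resonance condition Im(Z)=0 gives ω₀ = 1/√(LC).
Step 2 — ω₀ = 1/√(0.005·7.2e-09) = 1.667e+05 rad/s.
Step 3 — f₀ = ω₀/(2π) = 2.653e+04 Hz.

f₀ = 2.653e+04 Hz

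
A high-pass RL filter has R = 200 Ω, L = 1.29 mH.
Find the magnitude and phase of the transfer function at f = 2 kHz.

Step 1 — Angular frequency: ω = 2π·2000 = 1.257e+04 rad/s.
Step 2 — Transfer function: H(jω) = jωL/(R + jωL).
Step 3 — Numerator jωL = j·16.21; denominator R + jωL = 200 + j16.21.
Step 4 — H = 0.006527 + j0.08052.
Step 5 — Magnitude: |H| = 0.08079 (-21.9 dB); phase: φ = 85.4°.

|H| = 0.08079 (-21.9 dB), φ = 85.4°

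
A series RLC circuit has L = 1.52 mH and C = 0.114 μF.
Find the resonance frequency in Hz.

Step 1 — Resonance condition Im(Z)=0 gives ω₀ = 1/√(LC).
Step 2 — ω₀ = 1/√(0.00152·1.14e-07) = 7.597e+04 rad/s.
Step 3 — f₀ = ω₀/(2π) = 1.209e+04 Hz.

f₀ = 1.209e+04 Hz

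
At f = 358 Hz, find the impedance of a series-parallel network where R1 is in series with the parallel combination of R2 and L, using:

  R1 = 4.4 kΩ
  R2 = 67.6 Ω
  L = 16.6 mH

Step 1 — Angular frequency: ω = 2π·f = 2π·358 = 2249 rad/s.
Step 2 — Component impedances:
  R1: Z = R = 4400 Ω
  R2: Z = R = 67.6 Ω
  L: Z = jωL = j·2249·0.0166 = 0 + j37.34 Ω
Step 3 — Parallel branch: R2 || L = 1/(1/R2 + 1/L) = 15.8 + j28.61 Ω.
Step 4 — Series with R1: Z_total = R1 + (R2 || L) = 4416 + j28.61 Ω = 4416∠0.4° Ω.

Z = 4416 + j28.61 Ω = 4416∠0.4° Ω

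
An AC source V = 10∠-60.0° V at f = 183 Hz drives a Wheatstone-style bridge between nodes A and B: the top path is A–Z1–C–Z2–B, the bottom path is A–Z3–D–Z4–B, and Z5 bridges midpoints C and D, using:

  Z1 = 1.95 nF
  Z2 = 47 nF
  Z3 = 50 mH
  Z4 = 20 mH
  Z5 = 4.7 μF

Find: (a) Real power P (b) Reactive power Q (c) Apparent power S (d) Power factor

Step 1 — Angular frequency: ω = 2π·f = 2π·183 = 1150 rad/s.
Step 2 — Component impedances:
  Z1: Z = 1/(jωC) = -j/(ω·C) = 0 - j4.46e+05 Ω
  Z2: Z = 1/(jωC) = -j/(ω·C) = 0 - j1.85e+04 Ω
  Z3: Z = jωL = j·1150·0.05 = 0 + j57.49 Ω
  Z4: Z = jωL = j·1150·0.02 = 0 + j23 Ω
  Z5: Z = 1/(jωC) = -j/(ω·C) = 0 - j185 Ω
Step 3 — Bridge requires nodal analysis (the Z5 bridge couples midpoints C and D, so the two paths cannot be reduced to a simple series/parallel combination). Setting node B to ground and injecting 1 A at node A, the 3-node admittance system at A, C, D solves to V_A = Z_AB = 0 + j80.52 Ω = 80.52∠90.0° Ω.
Step 4 — Source phasor: V = 10∠-60.0° V = 5 - j8.66 V.
Step 5 — Current: I = V / Z = -0.1075 - j0.06209 A = 0.1242∠-150.0° A.
Step 6 — Complex power: S = V·I* = 0 + j1.242 VA.
Step 7 — Real power: P = Re(S) = 0 W.
Step 8 — Reactive power: Q = Im(S) = 1.242 VAR.
Step 9 — Apparent power: |S| = 1.242 VA.
Step 10 — Power factor: PF = P/|S| = 0 (lagging).

(a) P = 0 W  (b) Q = 1.242 VAR  (c) S = 1.242 VA  (d) PF = 0 (lagging)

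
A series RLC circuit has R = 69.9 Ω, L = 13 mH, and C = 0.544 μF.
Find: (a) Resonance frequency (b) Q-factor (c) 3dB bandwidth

Step 1 — Resonance: ω₀ = 1/√(LC) = 1/√(0.013·5.44e-07) = 1.189e+04 rad/s.
Step 2 — f₀ = ω₀/(2π) = 1893 Hz.
Step 3 — Series Q: Q = ω₀L/R = 1.189e+04·0.013/69.9 = 2.212.
Step 4 — Bandwidth: Δω = ω₀/Q = 5377 rad/s; BW = Δω/(2π) = 855.8 Hz.

(a) f₀ = 1893 Hz  (b) Q = 2.212  (c) BW = 855.8 Hz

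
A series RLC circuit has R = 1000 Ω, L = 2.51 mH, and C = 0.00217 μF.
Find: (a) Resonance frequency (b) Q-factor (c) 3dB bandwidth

Step 1 — Resonance condition Im(Z)=0 gives ω₀ = 1/√(LC).
Step 2 — ω₀ = 1/√(0.00251·2.17e-09) = 4.285e+05 rad/s.
Step 3 — f₀ = ω₀/(2π) = 6.82e+04 Hz.
Step 4 — Series Q: Q = ω₀L/R = 4.285e+05·0.00251/1000 = 1.075.
Step 5 — 3dB bandwidth: Δω = ω₀/Q = 3.984e+05 rad/s; BW = Δω/(2π) = 6.341e+04 Hz.

(a) f₀ = 6.82e+04 Hz  (b) Q = 1.075  (c) BW = 6.341e+04 Hz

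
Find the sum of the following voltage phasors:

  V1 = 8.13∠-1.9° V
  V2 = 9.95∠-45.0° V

Step 1 — Convert each phasor to rectangular form:
  V1 = 8.13·(cos(-1.9°) + j·sin(-1.9°)) = 8.126 - j0.2696 V
  V2 = 9.95·(cos(-45.0°) + j·sin(-45.0°)) = 7.036 - j7.036 V
Step 2 — Sum components: V_total = 15.16 - j7.305 V.
Step 3 — Convert to polar: |V_total| = 16.83 V, ∠V_total = -25.7°.

V_total = 16.83∠-25.7° V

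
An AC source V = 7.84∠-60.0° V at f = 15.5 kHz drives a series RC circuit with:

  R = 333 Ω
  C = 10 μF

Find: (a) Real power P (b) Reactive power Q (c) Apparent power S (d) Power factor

Step 1 — Angular frequency: ω = 2π·f = 2π·1.55e+04 = 9.739e+04 rad/s.
Step 2 — Component impedances:
  R: Z = R = 333 Ω
  C: Z = 1/(jωC) = -j/(ω·C) = 0 - j1.027 Ω
Step 3 — Series combination: Z_total = R + C = 333 - j1.027 Ω = 333∠-0.2° Ω.
Step 4 — Source phasor: V = 7.84∠-60.0° V = 3.92 - j6.79 V.
Step 5 — Current: I = V / Z = 0.01183 - j0.02035 A = 0.02354∠-59.8° A.
Step 6 — Complex power: S = V·I* = 0.1846 - j0.0005692 VA.
Step 7 — Real power: P = Re(S) = 0.1846 W.
Step 8 — Reactive power: Q = Im(S) = -0.0005692 VAR.
Step 9 — Apparent power: |S| = 0.1846 VA.
Step 10 — Power factor: PF = P/|S| = 1 (leading).

(a) P = 0.1846 W  (b) Q = -0.0005692 VAR  (c) S = 0.1846 VA  (d) PF = 1 (leading)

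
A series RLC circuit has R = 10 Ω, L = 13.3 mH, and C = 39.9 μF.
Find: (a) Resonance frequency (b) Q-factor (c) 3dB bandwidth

Step 1 — Resonance: ω₀ = 1/√(LC) = 1/√(0.0133·3.99e-05) = 1373 rad/s.
Step 2 — f₀ = ω₀/(2π) = 218.5 Hz.
Step 3 — Series Q: Q = ω₀L/R = 1373·0.0133/10 = 1.826.
Step 4 — Bandwidth: Δω = ω₀/Q = 751.9 rad/s; BW = Δω/(2π) = 119.7 Hz.

(a) f₀ = 218.5 Hz  (b) Q = 1.826  (c) BW = 119.7 Hz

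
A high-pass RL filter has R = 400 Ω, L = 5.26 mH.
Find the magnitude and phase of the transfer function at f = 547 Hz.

Step 1 — Angular frequency: ω = 2π·547 = 3437 rad/s.
Step 2 — Transfer function: H(jω) = jωL/(R + jωL).
Step 3 — Numerator jωL = j·18.08; denominator R + jωL = 400 + j18.08.
Step 4 — H = 0.002038 + j0.0451.
Step 5 — Magnitude: |H| = 0.04515 (-26.9 dB); phase: φ = 87.4°.

|H| = 0.04515 (-26.9 dB), φ = 87.4°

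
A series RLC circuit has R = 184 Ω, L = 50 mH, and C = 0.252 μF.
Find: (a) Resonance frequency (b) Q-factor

Step 1 — Resonance condition Im(Z)=0 gives ω₀ = 1/√(LC).
Step 2 — ω₀ = 1/√(0.05·2.52e-07) = 8909 rad/s.
Step 3 — f₀ = ω₀/(2π) = 1418 Hz.
Step 4 — Series Q: Q = ω₀L/R = 8909·0.05/184 = 2.421.

(a) f₀ = 1418 Hz  (b) Q = 2.421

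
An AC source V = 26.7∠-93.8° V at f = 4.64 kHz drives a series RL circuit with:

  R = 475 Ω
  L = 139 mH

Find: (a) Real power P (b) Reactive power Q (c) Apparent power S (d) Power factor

Step 1 — Angular frequency: ω = 2π·f = 2π·4640 = 2.915e+04 rad/s.
Step 2 — Component impedances:
  R: Z = R = 475 Ω
  L: Z = jωL = j·2.915e+04·0.139 = 0 + j4052 Ω
Step 3 — Series combination: Z_total = R + L = 475 + j4052 Ω = 4080∠83.3° Ω.
Step 4 — Source phasor: V = 26.7∠-93.8° V = -1.77 - j26.64 V.
Step 5 — Current: I = V / Z = -0.006536 - j0.0003294 A = 0.006544∠-177.1° A.
Step 6 — Complex power: S = V·I* = 0.02034 + j0.1735 VA.
Step 7 — Real power: P = Re(S) = 0.02034 W.
Step 8 — Reactive power: Q = Im(S) = 0.1735 VAR.
Step 9 — Apparent power: |S| = 0.1747 VA.
Step 10 — Power factor: PF = P/|S| = 0.1164 (lagging).

(a) P = 0.02034 W  (b) Q = 0.1735 VAR  (c) S = 0.1747 VA  (d) PF = 0.1164 (lagging)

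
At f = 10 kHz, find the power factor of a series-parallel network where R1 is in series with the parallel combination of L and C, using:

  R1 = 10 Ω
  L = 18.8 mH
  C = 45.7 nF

Step 1 — Angular frequency: ω = 2π·f = 2π·1e+04 = 6.283e+04 rad/s.
Step 2 — Component impedances:
  R1: Z = R = 10 Ω
  L: Z = jωL = j·6.283e+04·0.0188 = 0 + j1181 Ω
  C: Z = 1/(jωC) = -j/(ω·C) = 0 - j348.3 Ω
Step 3 — Parallel branch: L || C = 1/(1/L + 1/C) = 0 - j493.9 Ω.
Step 4 — Series with R1: Z_total = R1 + (L || C) = 10 - j493.9 Ω = 494∠-88.8° Ω.
Step 5 — Power factor: PF = cos(φ) = Re(Z)/|Z| = 10/494 = 0.02024.
Step 6 — Type: Im(Z) = -493.9 ⇒ leading (phase φ = -88.8°).

PF = 0.02024 (leading, φ = -88.8°)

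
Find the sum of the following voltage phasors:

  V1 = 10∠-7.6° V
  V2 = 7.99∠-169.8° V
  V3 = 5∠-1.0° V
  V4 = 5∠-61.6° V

Step 1 — Convert each phasor to rectangular form:
  V1 = 10·(cos(-7.6°) + j·sin(-7.6°)) = 9.912 - j1.323 V
  V2 = 7.99·(cos(-169.8°) + j·sin(-169.8°)) = -7.864 - j1.415 V
  V3 = 5·(cos(-1.0°) + j·sin(-1.0°)) = 4.999 - j0.08726 V
  V4 = 5·(cos(-61.6°) + j·sin(-61.6°)) = 2.378 - j4.398 V
Step 2 — Sum components: V_total = 9.426 - j7.223 V.
Step 3 — Convert to polar: |V_total| = 11.88 V, ∠V_total = -37.5°.

V_total = 11.88∠-37.5° V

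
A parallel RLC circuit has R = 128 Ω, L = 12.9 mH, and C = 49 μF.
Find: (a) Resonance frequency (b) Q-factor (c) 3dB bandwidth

Step 1 — Resonance: ω₀ = 1/√(LC) = 1/√(0.0129·4.9e-05) = 1258 rad/s.
Step 2 — f₀ = ω₀/(2π) = 200.2 Hz.
Step 3 — Parallel Q: Q = R/(ω₀L) = 128/(1258·0.0129) = 7.889.
Step 4 — Bandwidth: Δω = ω₀/Q = 159.4 rad/s; BW = Δω/(2π) = 25.38 Hz.

(a) f₀ = 200.2 Hz  (b) Q = 7.889  (c) BW = 25.38 Hz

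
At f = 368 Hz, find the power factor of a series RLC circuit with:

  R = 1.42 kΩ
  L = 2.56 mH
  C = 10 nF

Step 1 — Angular frequency: ω = 2π·f = 2π·368 = 2312 rad/s.
Step 2 — Component impedances:
  R: Z = R = 1420 Ω
  L: Z = jωL = j·2312·0.00256 = 0 + j5.919 Ω
  C: Z = 1/(jωC) = -j/(ω·C) = 0 - j4.325e+04 Ω
Step 3 — Series combination: Z_total = R + L + C = 1420 - j4.324e+04 Ω = 4.327e+04∠-88.1° Ω.
Step 4 — Power factor: PF = cos(φ) = Re(Z)/|Z| = 1420/4.327e+04 = 0.03282.
Step 5 — Type: Im(Z) = -4.324e+04 ⇒ leading (phase φ = -88.1°).

PF = 0.03282 (leading, φ = -88.1°)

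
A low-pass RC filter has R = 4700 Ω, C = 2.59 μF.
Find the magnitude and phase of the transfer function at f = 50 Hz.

Step 1 — Angular frequency: ω = 2π·50 = 314.2 rad/s.
Step 2 — Transfer function: H(jω) = 1/(1 + jωRC).
Step 3 — Denominator: 1 + jωRC = 1 + j·314.2·4700·2.59e-06 = 1 + j3.824.
Step 4 — H = 0.064 - j0.2448.
Step 5 — Magnitude: |H| = 0.253 (-11.9 dB); phase: φ = -75.3°.

|H| = 0.253 (-11.9 dB), φ = -75.3°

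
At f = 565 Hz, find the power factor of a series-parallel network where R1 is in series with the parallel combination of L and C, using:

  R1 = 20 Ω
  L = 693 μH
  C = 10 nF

Step 1 — Angular frequency: ω = 2π·f = 2π·565 = 3550 rad/s.
Step 2 — Component impedances:
  R1: Z = R = 20 Ω
  L: Z = jωL = j·3550·0.000693 = 0 + j2.46 Ω
  C: Z = 1/(jωC) = -j/(ω·C) = 0 - j2.817e+04 Ω
Step 3 — Parallel branch: L || C = 1/(1/L + 1/C) = 0 + j2.46 Ω.
Step 4 — Series with R1: Z_total = R1 + (L || C) = 20 + j2.46 Ω = 20.15∠7.0° Ω.
Step 5 — Power factor: PF = cos(φ) = Re(Z)/|Z| = 20/20.151 = 0.9925.
Step 6 — Type: Im(Z) = 2.46 ⇒ lagging (phase φ = 7.0°).

PF = 0.9925 (lagging, φ = 7.0°)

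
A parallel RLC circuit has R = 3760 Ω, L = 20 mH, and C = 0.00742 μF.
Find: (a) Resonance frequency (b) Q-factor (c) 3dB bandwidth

Step 1 — Resonance: ω₀ = 1/√(LC) = 1/√(0.02·7.42e-09) = 8.209e+04 rad/s.
Step 2 — f₀ = ω₀/(2π) = 1.306e+04 Hz.
Step 3 — Parallel Q: Q = R/(ω₀L) = 3760/(8.209e+04·0.02) = 2.29.
Step 4 — Bandwidth: Δω = ω₀/Q = 3.584e+04 rad/s; BW = Δω/(2π) = 5705 Hz.

(a) f₀ = 1.306e+04 Hz  (b) Q = 2.29  (c) BW = 5705 Hz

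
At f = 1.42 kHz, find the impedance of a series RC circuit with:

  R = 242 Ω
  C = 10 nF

Step 1 — Angular frequency: ω = 2π·f = 2π·1420 = 8922 rad/s.
Step 2 — Component impedances:
  R: Z = R = 242 Ω
  C: Z = 1/(jωC) = -j/(ω·C) = 0 - j1.121e+04 Ω
Step 3 — Series combination: Z_total = R + C = 242 - j1.121e+04 Ω = 1.121e+04∠-88.8° Ω.

Z = 242 - j1.121e+04 Ω = 1.121e+04∠-88.8° Ω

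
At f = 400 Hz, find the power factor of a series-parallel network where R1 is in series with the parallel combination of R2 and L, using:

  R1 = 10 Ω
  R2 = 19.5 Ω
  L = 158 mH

Step 1 — Angular frequency: ω = 2π·f = 2π·400 = 2513 rad/s.
Step 2 — Component impedances:
  R1: Z = R = 10 Ω
  R2: Z = R = 19.5 Ω
  L: Z = jωL = j·2513·0.158 = 0 + j397.1 Ω
Step 3 — Parallel branch: R2 || L = 1/(1/R2 + 1/L) = 19.45 + j0.9553 Ω.
Step 4 — Series with R1: Z_total = R1 + (R2 || L) = 29.45 + j0.9553 Ω = 29.47∠1.9° Ω.
Step 5 — Power factor: PF = cos(φ) = Re(Z)/|Z| = 29.453/29.469 = 0.9995.
Step 6 — Type: Im(Z) = 0.9553 ⇒ lagging (phase φ = 1.9°).

PF = 0.9995 (lagging, φ = 1.9°)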